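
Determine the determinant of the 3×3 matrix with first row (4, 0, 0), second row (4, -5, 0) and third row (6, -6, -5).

The matrix is lower triangular, so the determinant is the product of the diagonal entries:
det = (4) · (-5) · (-5) = 100

100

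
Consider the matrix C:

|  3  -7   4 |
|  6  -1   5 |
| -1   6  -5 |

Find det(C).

|C| = -110

Expand along row 1:
  + 3 · |-1 5; 6 -5| = 3·(5 − 30) = -75
  − (-7) · |6 5; -1 -5| = −(-7)·(-30 − (-5)) = -175
  + 4 · |6 -1; -1 6| = 4·(36 − 1) = 140
Sum: (-75) + (-175) + (140) = -110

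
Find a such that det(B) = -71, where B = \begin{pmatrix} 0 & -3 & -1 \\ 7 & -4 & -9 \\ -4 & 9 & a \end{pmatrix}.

4

Expanding along the row containing a, det(B) is linear in a: det(B) = (21)·a + (-155).
Set (21)·a + (-155) = -71  ⇒  (21)·a = 84  ⇒  a = 4.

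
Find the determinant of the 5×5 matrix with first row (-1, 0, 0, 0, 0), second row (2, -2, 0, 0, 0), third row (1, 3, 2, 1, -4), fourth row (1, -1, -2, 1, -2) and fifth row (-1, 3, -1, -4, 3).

-76

The matrix is block lower-triangular with a 2×2 block and a 3×3 block on the diagonal, so its determinant equals the product of the determinants of the diagonal blocks.
det of the 2×2 block = 2
det of the 3×3 block = -38
det = (2)·(-38) = -76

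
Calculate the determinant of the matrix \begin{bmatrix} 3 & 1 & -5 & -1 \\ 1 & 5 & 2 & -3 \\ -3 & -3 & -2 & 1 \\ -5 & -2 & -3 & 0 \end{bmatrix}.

Expand along row 4 (it has 1 zero):
  − (-5) · M_41   where M_41 = det([1 -5 -1; 5 2 -3; -3 -2 1]) = -20
  + (-2) · M_42   where M_42 = det([3 -5 -1; 1 2 -3; -3 -2 1]) = -56
  − (-3) · M_43   where M_43 = det([3 1 -1; 1 5 -3; -3 -3 1]) = -16
det = (-1)·(-5)·(-20) + (+1)·(-2)·(-56) + (-1)·(-3)·(-16) = -36

-36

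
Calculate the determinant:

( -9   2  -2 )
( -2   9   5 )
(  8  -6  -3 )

Expand along column 1:
  + (-9) · |9 5; -6 -3| = (-9)·(-27 − (-30)) = -27
  − (-2) · |2 -2; -6 -3| = −(-2)·(-6 − 12) = -36
  + 8 · |2 -2; 9 5| = 8·(10 − (-18)) = 224
Sum: (-27) + (-36) + (224) = 161

The determinant is 161.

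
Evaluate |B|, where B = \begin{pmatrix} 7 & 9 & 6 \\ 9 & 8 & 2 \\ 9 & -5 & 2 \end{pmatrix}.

-520

Expand along row 1:
  + 7 · |8 2; -5 2| = 7·(16 − (-10)) = 182
  − 9 · |9 2; 9 2| = −9·(18 − 18) = 0
  + 6 · |9 8; 9 -5| = 6·(-45 − 72) = -702
Sum: (182) + (0) + (-702) = -520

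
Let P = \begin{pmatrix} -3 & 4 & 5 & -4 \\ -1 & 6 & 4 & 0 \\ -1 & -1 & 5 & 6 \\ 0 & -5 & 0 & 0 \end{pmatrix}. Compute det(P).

Expand along row 4 (it has 3 zeros):
  + (-5) · M_42   where M_42 = det([-3 5 -4; -1 4 0; -1 5 6]) = -38
det = (+1)·(-5)·(-38) = 190

det(P) = 190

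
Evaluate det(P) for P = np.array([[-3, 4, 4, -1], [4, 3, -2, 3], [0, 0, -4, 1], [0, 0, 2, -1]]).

-50

P is block upper-triangular with a 2×2 block and a 2×2 block on the diagonal, so its determinant equals the product of the determinants of the diagonal blocks.
det of the 2×2 block = -25
det of the 2×2 block = 2
det = (-25)·(2) = -50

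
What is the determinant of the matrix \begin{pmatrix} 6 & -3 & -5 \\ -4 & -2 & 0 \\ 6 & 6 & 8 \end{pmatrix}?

The determinant is -132.

Expand along column 3:
  + (-5) · |-4 -2; 6 6| = (-5)·(-24 − (-12)) = 60
  + 8 · |6 -3; -4 -2| = 8·(-12 − 12) = -192
Sum: (60) + (-192) = -132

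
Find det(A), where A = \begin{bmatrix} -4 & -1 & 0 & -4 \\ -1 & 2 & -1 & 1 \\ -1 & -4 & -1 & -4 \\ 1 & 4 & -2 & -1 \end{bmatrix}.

-129

Expand along row 1 (it has 1 zero):
  + (-4) · M_11   where M_11 = det([2 -1 1; -4 -1 -4; 4 -2 -1]) = 18
  − (-1) · M_12   where M_12 = det([-1 -1 1; -1 -1 -4; 1 -2 -1]) = 15
  − (-4) · M_14   where M_14 = det([-1 2 -1; -1 -4 -1; 1 4 -2]) = -18
det = (+1)·(-4)·(18) + (-1)·(-1)·(15) + (-1)·(-4)·(-18) = -129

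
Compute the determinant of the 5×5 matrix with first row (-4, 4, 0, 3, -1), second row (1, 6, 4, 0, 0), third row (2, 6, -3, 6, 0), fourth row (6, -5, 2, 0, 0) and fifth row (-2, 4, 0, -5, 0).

-1739

Expand along column 5 (it has 4 zeros):
  + (-1) · M_15   where M_15 = det([1 6 4 0; 2 6 -3 6; 6 -5 2 0; -2 4 0 -5]) = 1739
det = (+1)·(-1)·(1739) = -1739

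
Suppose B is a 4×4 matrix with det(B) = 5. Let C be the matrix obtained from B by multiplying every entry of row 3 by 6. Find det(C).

The determinant is 30.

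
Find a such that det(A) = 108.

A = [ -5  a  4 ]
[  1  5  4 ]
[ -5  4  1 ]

a = 3

Expanding along the column containing a, det(A) is linear in a: det(A) = (-21)·a + (171).
Set (-21)·a + (171) = 108  ⇒  (-21)·a = -63  ⇒  a = 3.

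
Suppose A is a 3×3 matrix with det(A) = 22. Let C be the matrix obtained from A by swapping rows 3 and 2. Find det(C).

det(C) = -22

Swapping two rows multiplies the determinant by −1.
det(C) = (-1)·(22) = -22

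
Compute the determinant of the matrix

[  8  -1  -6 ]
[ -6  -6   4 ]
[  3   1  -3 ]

46

Expand along column 1:
  + 8 · |-6 4; 1 -3| = 8·(18 − 4) = 112
  − (-6) · |-1 -6; 1 -3| = −(-6)·(3 − (-6)) = 54
  + 3 · |-1 -6; -6 4| = 3·(-4 − 36) = -120
Sum: (112) + (54) + (-120) = 46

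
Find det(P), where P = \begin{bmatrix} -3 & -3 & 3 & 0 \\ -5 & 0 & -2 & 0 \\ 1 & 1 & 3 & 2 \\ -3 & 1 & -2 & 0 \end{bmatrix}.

18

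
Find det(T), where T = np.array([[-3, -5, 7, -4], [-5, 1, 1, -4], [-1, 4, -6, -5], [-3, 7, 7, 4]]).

|T| = -1792

Expand along row 1:
  + (-3) · M_11   where M_11 = det([1 1 -4; 4 -6 -5; 7 7 4]) = -320
  − (-5) · M_12   where M_12 = det([-5 1 -4; -1 -6 -5; -3 7 4]) = 64
  + (7) · M_13   where M_13 = det([-5 1 -4; -1 4 -5; -3 7 4]) = -256
  − (-4) · M_14   where M_14 = det([-5 1 1; -1 4 -6; -3 7 7]) = -320
det = (+1)·(-3)·(-320) + (-1)·(-5)·(64) + (+1)·(7)·(-256) + (-1)·(-4)·(-320) = -1792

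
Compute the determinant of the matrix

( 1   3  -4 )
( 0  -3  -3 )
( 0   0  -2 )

The determinant is 6.

The matrix is upper triangular, so the determinant is the product of the diagonal entries:
det = (1) · (-3) · (-2) = 6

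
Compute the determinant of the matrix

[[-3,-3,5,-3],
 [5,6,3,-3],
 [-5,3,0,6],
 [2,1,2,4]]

Expand along row 3 (it has 1 zero):
  + (-5) · M_31   where M_31 = det([-3 5 -3; 6 3 -3; 1 2 4]) = -216
  − (3) · M_32   where M_32 = det([-3 5 -3; 5 3 -3; 2 2 4]) = -196
  − (6) · M_34   where M_34 = det([-3 -3 5; 5 6 3; 2 1 2]) = -50
det = (+1)·(-5)·(-216) + (-1)·(3)·(-196) + (-1)·(6)·(-50) = 1968

1968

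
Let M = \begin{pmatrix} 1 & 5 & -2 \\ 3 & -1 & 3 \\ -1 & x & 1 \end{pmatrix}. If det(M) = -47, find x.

2

Expanding along the column containing x, det(M) is linear in x: det(M) = (-9)·x + (-29).
Set (-9)·x + (-29) = -47  ⇒  (-9)·x = -18  ⇒  x = 2.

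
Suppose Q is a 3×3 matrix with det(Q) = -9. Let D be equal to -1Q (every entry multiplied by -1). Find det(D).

For a 3×3 matrix, det(-1Q) = (-1)^3·det(Q) = -1·det(Q).
det(D) = (-1)·(-9) = 9

9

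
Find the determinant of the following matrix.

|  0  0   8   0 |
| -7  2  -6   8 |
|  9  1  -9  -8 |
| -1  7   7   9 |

The determinant is -712.

Expand along row 1 (it has 3 zeros):
  + (8) · M_13   where M_13 = det([-7 2 8; 9 1 -8; -1 7 9]) = -89
det = (+1)·(8)·(-89) = -712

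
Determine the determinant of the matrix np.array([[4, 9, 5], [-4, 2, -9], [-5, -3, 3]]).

Expand along row 1:
  + 4 · |2 -9; -3 3| = 4·(6 − 27) = -84
  − 9 · |-4 -9; -5 3| = −9·(-12 − 45) = 513
  + 5 · |-4 2; -5 -3| = 5·(12 − (-10)) = 110
Sum: (-84) + (513) + (110) = 539

The determinant is 539.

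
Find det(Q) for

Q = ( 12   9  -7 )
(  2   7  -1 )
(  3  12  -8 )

Expand along column 1:
  + 12 · |7 -1; 12 -8| = 12·(-56 − (-12)) = -528
  − 2 · |9 -7; 12 -8| = −2·(-72 − (-84)) = -24
  + 3 · |9 -7; 7 -1| = 3·(-9 − (-49)) = 120
Sum: (-528) + (-24) + (120) = -432

-432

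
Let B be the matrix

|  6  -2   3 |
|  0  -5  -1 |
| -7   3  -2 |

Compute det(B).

Expand along row 2:
  + (-5) · |6 3; -7 -2| = (-5)·(-12 − (-21)) = -45
  − (-1) · |6 -2; -7 3| = −(-1)·(18 − 14) = 4
Sum: (-45) + (4) = -41

|B| = -41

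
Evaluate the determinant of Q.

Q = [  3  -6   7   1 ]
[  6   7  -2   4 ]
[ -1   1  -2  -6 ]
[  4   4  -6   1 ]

The determinant is -1611.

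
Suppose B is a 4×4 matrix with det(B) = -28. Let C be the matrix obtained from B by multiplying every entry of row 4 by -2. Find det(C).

|C| = 56

Scaling one row by -2 multiplies the determinant by -2.
det(C) = (-2)·(-28) = 56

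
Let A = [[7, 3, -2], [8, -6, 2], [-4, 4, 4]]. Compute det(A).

Expand along column 1:
  + 7 · |-6 2; 4 4| = 7·(-24 − 8) = -224
  − 8 · |3 -2; 4 4| = −8·(12 − (-8)) = -160
  + (-4) · |3 -2; -6 2| = (-4)·(6 − 12) = 24
Sum: (-224) + (-160) + (24) = -360

The determinant is -360.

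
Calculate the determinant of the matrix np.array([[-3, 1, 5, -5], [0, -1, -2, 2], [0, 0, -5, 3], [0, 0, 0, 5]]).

The determinant is -75.

The matrix is upper triangular, so the determinant is the product of the diagonal entries:
det = (-3) · (-1) · (-5) · (5) = -75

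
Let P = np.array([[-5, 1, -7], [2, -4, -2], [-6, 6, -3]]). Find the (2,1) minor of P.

Delete row 2 and column 1; the remaining 2×2 submatrix is [1 -7; 6 -3].
Its determinant is 1·(-3) − (-7)·6 = 39.

39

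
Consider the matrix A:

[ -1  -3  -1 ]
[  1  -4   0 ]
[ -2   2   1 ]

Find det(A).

13

Expand along column 3:
  + (-1) · |1 -4; -2 2| = (-1)·(2 − 8) = 6
  + 1 · |-1 -3; 1 -4| = 1·(4 − (-3)) = 7
Sum: (6) + (7) = 13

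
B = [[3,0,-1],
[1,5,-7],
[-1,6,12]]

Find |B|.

295

Expand along row 1:
  + 3 · |5 -7; 6 12| = 3·(60 − (-42)) = 306
  + (-1) · |1 5; -1 6| = (-1)·(6 − (-5)) = -11
Sum: (306) + (-11) = 295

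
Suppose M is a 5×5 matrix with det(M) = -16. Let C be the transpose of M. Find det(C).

-16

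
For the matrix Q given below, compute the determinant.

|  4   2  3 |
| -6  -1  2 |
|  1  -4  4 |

143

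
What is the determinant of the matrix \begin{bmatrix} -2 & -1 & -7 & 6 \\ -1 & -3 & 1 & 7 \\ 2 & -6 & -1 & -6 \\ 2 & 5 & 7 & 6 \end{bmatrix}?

Expand along row 1:
  + (-2) · M_11   where M_11 = det([-3 1 7; -6 -1 -6; 5 7 6]) = -361
  − (-1) · M_12   where M_12 = det([-1 1 7; 2 -1 -6; 2 7 6]) = 52
  + (-7) · M_13   where M_13 = det([-1 -3 7; 2 -6 -6; 2 5 6]) = 232
  − (6) · M_14   where M_14 = det([-1 -3 1; 2 -6 -1; 2 5 7]) = 107
det = (+1)·(-2)·(-361) + (-1)·(-1)·(52) + (+1)·(-7)·(232) + (-1)·(6)·(107) = -1492

-1492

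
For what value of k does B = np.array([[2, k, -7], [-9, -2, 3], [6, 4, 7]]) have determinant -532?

-8

Expanding along the column containing k, det(B) is linear in k: det(B) = (81)·k + (116).
Set (81)·k + (116) = -532  ⇒  (81)·k = -648  ⇒  k = -8.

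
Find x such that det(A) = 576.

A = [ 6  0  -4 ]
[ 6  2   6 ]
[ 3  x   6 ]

-8

Expanding along the row containing x, det(A) is linear in x: det(A) = (-60)·x + (96).
Set (-60)·x + (96) = 576  ⇒  (-60)·x = 480  ⇒  x = -8.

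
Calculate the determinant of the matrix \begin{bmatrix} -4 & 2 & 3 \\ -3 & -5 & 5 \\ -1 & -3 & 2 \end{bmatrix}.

The determinant is -6.

Expand along column 1:
  + (-4) · |-5 5; -3 2| = (-4)·(-10 − (-15)) = -20
  − (-3) · |2 3; -3 2| = −(-3)·(4 − (-9)) = 39
  + (-1) · |2 3; -5 5| = (-1)·(10 − (-15)) = -25
Sum: (-20) + (39) + (-25) = -6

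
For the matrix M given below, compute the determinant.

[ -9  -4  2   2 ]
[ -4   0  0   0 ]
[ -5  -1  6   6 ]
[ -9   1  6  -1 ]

616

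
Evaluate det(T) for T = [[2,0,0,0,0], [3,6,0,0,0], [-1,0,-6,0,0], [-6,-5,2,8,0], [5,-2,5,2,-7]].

T is lower triangular, so det(T) is the product of the diagonal entries:
det = (2) · (6) · (-6) · (8) · (-7) = 4032

The determinant is 4032.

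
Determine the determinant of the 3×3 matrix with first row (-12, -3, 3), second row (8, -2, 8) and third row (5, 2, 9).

582

Expand along row 1:
  + (-12) · |-2 8; 2 9| = (-12)·(-18 − 16) = 408
  − (-3) · |8 8; 5 9| = −(-3)·(72 − 40) = 96
  + 3 · |8 -2; 5 2| = 3·(16 − (-10)) = 78
Sum: (408) + (96) + (78) = 582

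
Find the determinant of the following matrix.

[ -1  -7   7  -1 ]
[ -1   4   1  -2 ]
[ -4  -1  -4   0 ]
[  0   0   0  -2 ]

The determinant is -380.

Expand along row 4 (it has 3 zeros):
  + (-2) · M_44   where M_44 = det([-1 -7 7; -1 4 1; -4 -1 -4]) = 190
det = (+1)·(-2)·(190) = -380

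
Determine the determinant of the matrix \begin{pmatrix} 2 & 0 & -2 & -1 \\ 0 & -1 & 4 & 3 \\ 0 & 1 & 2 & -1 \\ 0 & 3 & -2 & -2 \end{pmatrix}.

Expand along column 1 (it has 3 zeros):
  + (2) · M_11   where M_11 = det([-1 4 3; 1 2 -1; 3 -2 -2]) = -22
det = (+1)·(2)·(-22) = -44

The determinant is -44.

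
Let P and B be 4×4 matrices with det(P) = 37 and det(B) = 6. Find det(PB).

det(PB) = det(P)·det(B) = (37)·(6) = 222

The determinant is 222.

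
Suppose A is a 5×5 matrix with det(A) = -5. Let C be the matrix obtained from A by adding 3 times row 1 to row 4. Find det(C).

Adding a multiple of one row to another leaves the determinant unchanged.
det(C) = (1)·(-5) = -5

The determinant is -5.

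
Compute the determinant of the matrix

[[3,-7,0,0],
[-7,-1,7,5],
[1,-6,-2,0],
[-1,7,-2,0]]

The determinant is 250.

Expand along column 4 (it has 3 zeros):
  + (5) · M_24   where M_24 = det([3 -7 0; 1 -6 -2; -1 7 -2]) = 50
det = (+1)·(5)·(50) = 250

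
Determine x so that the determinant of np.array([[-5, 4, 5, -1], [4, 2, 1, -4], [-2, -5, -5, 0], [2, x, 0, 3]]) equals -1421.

x = -9

Expanding along the column containing x, det(A) is linear in x: det(A) = (158)·x + (1).
Set (158)·x + (1) = -1421  ⇒  (158)·x = -1422  ⇒  x = -9.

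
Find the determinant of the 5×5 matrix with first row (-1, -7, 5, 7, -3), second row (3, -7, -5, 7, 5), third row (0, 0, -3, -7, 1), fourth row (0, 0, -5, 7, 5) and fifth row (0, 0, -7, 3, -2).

The matrix is block upper-triangular with a 2×2 block and a 3×3 block on the diagonal, so its determinant equals the product of the determinants of the diagonal blocks.
det of the 2×2 block = 28
det of the 3×3 block = 436
det = (28)·(436) = 12208

12208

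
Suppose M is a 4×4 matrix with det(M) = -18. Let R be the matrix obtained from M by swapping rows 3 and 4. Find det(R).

18

Swapping two rows multiplies the determinant by −1.
det(R) = (-1)·(-18) = 18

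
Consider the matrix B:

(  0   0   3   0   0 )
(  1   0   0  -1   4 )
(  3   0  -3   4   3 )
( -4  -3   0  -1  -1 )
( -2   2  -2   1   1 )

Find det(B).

Expand along row 1 (it has 4 zeros):
  + (3) · M_13   where M_13 = det([1 0 -1 4; 3 0 4 3; -4 -3 -1 -1; -2 2 1 1]) = 282
det = (+1)·(3)·(282) = 846

846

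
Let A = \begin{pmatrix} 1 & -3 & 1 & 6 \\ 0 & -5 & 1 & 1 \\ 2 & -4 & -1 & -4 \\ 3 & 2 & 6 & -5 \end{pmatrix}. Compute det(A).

Expand along row 2 (it has 1 zero):
  + (-5) · M_22   where M_22 = det([1 1 6; 2 -1 -4; 3 6 -5]) = 117
  − (1) · M_23   where M_23 = det([1 -3 6; 2 -4 -4; 3 2 -5]) = 130
  + (1) · M_24   where M_24 = det([1 -3 1; 2 -4 -1; 3 2 6]) = 39
det = (+1)·(-5)·(117) + (-1)·(1)·(130) + (+1)·(1)·(39) = -676

-676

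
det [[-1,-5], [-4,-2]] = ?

det = (-1)·(-2) − (-5)·(-4) = 2 − 20 = -18

-18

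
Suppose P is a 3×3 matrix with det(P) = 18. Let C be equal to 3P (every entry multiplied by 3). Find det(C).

486

For a 3×3 matrix, det(3P) = 3^3·det(P) = 27·det(P).
det(C) = (27)·(18) = 486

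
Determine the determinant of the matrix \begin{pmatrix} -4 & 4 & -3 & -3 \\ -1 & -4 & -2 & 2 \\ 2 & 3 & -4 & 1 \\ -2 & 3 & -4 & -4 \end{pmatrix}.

387

Expand along row 1:
  + (-4) · M_11   where M_11 = det([-4 -2 2; 3 -4 1; 3 -4 -4]) = -110
  − (4) · M_12   where M_12 = det([-1 -2 2; 2 -4 1; -2 -4 -4]) = -64
  + (-3) · M_13   where M_13 = det([-1 -4 2; 2 3 1; -2 3 -4]) = 15
  − (-3) · M_14   where M_14 = det([-1 -4 -2; 2 3 -4; -2 3 -4]) = -88
det = (+1)·(-4)·(-110) + (-1)·(4)·(-64) + (+1)·(-3)·(15) + (-1)·(-3)·(-88) = 387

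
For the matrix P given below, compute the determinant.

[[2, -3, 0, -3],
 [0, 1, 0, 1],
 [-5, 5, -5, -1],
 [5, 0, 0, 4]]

Expand along column 3 (it has 3 zeros):
  + (-5) · M_33   where M_33 = det([2 -3 -3; 0 1 1; 5 0 4]) = 8
det = (+1)·(-5)·(8) = -40

|P| = -40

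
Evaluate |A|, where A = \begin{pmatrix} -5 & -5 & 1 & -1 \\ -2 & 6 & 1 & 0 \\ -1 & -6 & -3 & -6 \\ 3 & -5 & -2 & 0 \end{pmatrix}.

Expand along column 4 (it has 2 zeros):
  − (-1) · M_14   where M_14 = det([-2 6 1; -1 -6 -3; 3 -5 -2]) = -37
  − (-6) · M_34   where M_34 = det([-5 -5 1; -2 6 1; 3 -5 -2]) = 32
det = (-1)·(-1)·(-37) + (-1)·(-6)·(32) = 155

det(A) = 155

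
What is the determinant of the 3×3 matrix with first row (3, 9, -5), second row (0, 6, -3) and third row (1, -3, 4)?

The determinant is 48.

Expand along column 1:
  + 3 · |6 -3; -3 4| = 3·(24 − 9) = 45
  + 1 · |9 -5; 6 -3| = 1·(-27 − (-30)) = 3
Sum: (45) + (3) = 48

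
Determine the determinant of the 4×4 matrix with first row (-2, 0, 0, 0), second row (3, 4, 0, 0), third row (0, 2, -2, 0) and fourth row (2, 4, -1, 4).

64

The matrix is lower triangular, so the determinant is the product of the diagonal entries:
det = (-2) · (4) · (-2) · (4) = 64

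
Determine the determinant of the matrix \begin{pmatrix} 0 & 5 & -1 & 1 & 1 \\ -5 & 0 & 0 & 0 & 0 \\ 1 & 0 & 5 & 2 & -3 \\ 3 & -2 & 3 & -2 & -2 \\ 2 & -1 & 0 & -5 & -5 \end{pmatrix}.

1600

Expand along row 2 (it has 4 zeros):
  − (-5) · M_21   where M_21 = det([5 -1 1 1; 0 5 2 -3; -2 3 -2 -2; -1 0 -5 -5]) = 320
det = (-1)·(-5)·(320) = 1600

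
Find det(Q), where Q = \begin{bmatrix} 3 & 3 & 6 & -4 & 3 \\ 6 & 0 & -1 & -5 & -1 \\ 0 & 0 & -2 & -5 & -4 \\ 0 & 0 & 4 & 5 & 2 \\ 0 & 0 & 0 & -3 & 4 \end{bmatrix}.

Q is block upper-triangular with a 2×2 block and a 3×3 block on the diagonal, so its determinant equals the product of the determinants of the diagonal blocks.
det of the 2×2 block = -18
det of the 3×3 block = 76
det = (-18)·(76) = -1368

The determinant is -1368.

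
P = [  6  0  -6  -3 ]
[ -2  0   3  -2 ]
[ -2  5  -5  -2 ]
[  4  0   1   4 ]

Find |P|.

det(P) = -630

Expand along column 2 (it has 3 zeros):
  − (5) · M_32   where M_32 = det([6 -6 -3; -2 3 -2; 4 1 4]) = 126
det = (-1)·(5)·(126) = -630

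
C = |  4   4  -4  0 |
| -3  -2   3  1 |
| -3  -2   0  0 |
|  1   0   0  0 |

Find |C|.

|C| = -8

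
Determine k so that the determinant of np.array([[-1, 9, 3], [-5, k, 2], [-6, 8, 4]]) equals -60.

-2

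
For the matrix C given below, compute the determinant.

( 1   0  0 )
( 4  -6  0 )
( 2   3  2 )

The determinant is -12.

C is lower triangular, so det(C) is the product of the diagonal entries:
det = (1) · (-6) · (2) = -12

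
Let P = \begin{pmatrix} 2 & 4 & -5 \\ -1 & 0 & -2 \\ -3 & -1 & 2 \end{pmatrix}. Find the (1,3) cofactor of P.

Delete row 1 and column 3; the remaining 2×2 submatrix is [-1 0; -3 -1].
Its determinant is (-1)·(-1) − 0·(-3) = 1.
The cofactor carries sign (−1)^(1+3) = +1, so C_{1,3} = +(1) = 1.

1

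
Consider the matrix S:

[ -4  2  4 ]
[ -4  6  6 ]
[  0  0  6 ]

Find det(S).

The determinant is -96.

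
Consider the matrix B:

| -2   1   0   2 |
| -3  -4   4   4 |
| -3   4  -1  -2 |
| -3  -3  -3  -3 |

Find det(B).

Expand along row 1 (it has 1 zero):
  + (-2) · M_11   where M_11 = det([-4 4 4; 4 -1 -2; -3 -3 -3]) = 24
  − (1) · M_12   where M_12 = det([-3 4 4; -3 -1 -2; -3 -3 -3]) = 21
  − (2) · M_14   where M_14 = det([-3 -4 4; -3 4 -1; -3 -3 -3]) = 153
det = (+1)·(-2)·(24) + (-1)·(1)·(21) + (-1)·(2)·(153) = -375

The determinant is -375.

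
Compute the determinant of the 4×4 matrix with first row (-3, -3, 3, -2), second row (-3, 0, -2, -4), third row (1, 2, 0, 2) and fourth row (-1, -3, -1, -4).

Expand along row 2 (it has 1 zero):
  − (-3) · M_21   where M_21 = det([-3 3 -2; 2 0 2; -3 -1 -4]) = 4
  − (-2) · M_23   where M_23 = det([-3 -3 -2; 1 2 2; -1 -3 -4]) = 2
  + (-4) · M_24   where M_24 = det([-3 -3 3; 1 2 0; -1 -3 -1]) = 0
det = (-1)·(-3)·(4) + (-1)·(-2)·(2) + (+1)·(-4)·(0) = 16

16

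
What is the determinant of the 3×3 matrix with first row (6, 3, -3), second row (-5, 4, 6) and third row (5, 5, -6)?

-189

Expand along column 1:
  + 6 · |4 6; 5 -6| = 6·(-24 − 30) = -324
  − (-5) · |3 -3; 5 -6| = −(-5)·(-18 − (-15)) = -15
  + 5 · |3 -3; 4 6| = 5·(18 − (-12)) = 150
Sum: (-324) + (-15) + (150) = -189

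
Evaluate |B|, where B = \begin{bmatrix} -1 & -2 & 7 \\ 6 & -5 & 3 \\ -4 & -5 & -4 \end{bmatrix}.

The determinant is -409.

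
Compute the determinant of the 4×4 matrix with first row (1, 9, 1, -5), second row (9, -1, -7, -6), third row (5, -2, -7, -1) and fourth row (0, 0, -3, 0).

-405

Expand along row 4 (it has 3 zeros):
  − (-3) · M_43   where M_43 = det([1 9 -5; 9 -1 -6; 5 -2 -1]) = -135
det = (-1)·(-3)·(-135) = -405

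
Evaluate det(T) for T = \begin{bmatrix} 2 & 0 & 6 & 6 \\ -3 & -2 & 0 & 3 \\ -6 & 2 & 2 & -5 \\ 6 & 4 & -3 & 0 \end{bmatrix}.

Expand along row 1 (it has 1 zero):
  + (2) · M_11   where M_11 = det([-2 0 3; 2 2 -5; 4 -3 0]) = -12
  + (6) · M_13   where M_13 = det([-3 -2 3; -6 2 -5; 6 4 0]) = -108
  − (6) · M_14   where M_14 = det([-3 -2 0; -6 2 2; 6 4 -3]) = 54
det = (+1)·(2)·(-12) + (+1)·(6)·(-108) + (-1)·(6)·(54) = -996

The determinant is -996.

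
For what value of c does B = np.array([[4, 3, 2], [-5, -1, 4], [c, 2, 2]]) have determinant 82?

8

Expanding along the row containing c, det(B) is linear in c: det(B) = (14)·c + (-30).
Set (14)·c + (-30) = 82  ⇒  (14)·c = 112  ⇒  c = 8.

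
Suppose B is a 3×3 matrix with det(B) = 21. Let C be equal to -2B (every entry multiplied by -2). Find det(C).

det(C) = -168

For a 3×3 matrix, det(-2B) = (-2)^3·det(B) = -8·det(B).
det(C) = (-8)·(21) = -168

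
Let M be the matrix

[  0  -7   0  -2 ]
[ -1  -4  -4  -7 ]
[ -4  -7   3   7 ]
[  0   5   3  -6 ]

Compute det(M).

Expand along row 1 (it has 2 zeros):
  − (-7) · M_12   where M_12 = det([-1 -4 -7; -4 3 7; 0 3 -6]) = 219
  − (-2) · M_14   where M_14 = det([-1 -4 -4; -4 -7 3; 0 5 3]) = 68
det = (-1)·(-7)·(219) + (-1)·(-2)·(68) = 1669

1669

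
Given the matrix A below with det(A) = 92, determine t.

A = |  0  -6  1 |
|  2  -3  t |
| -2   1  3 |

Expanding along the column containing t, det(A) is linear in t: det(A) = (12)·t + (32).
Set (12)·t + (32) = 92  ⇒  (12)·t = 60  ⇒  t = 5.

5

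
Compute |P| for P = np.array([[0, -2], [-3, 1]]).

-6

det(P) = 0·1 − (-2)·(-3) = 0 − 6 = -6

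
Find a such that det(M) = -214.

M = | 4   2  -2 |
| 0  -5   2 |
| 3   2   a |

Expanding along the column containing a, det(M) is linear in a: det(M) = (-20)·a + (-34).
Set (-20)·a + (-34) = -214  ⇒  (-20)·a = -180  ⇒  a = 9.

a = 9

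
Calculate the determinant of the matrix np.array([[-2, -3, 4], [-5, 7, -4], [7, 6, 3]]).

-367

Expand along column 1:
  + (-2) · |7 -4; 6 3| = (-2)·(21 − (-24)) = -90
  − (-5) · |-3 4; 6 3| = −(-5)·(-9 − 24) = -165
  + 7 · |-3 4; 7 -4| = 7·(12 − 28) = -112
Sum: (-90) + (-165) + (-112) = -367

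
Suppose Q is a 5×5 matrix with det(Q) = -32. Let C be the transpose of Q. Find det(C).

det(C) = -32

det(Qᵀ) = det(Q).
det(C) = (1)·(-32) = -32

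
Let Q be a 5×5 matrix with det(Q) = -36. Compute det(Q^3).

-46656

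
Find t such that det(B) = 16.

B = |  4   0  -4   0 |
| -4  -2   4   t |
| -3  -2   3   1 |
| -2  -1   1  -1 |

Expanding along the column containing t, det(B) is linear in t: det(B) = (8)·t + (-8).
Set (8)·t + (-8) = 16  ⇒  (8)·t = 24  ⇒  t = 3.

t = 3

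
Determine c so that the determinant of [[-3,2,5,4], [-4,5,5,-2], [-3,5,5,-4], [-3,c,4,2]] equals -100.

c = 5

Expanding along the row containing c, det(A) is linear in c: det(A) = (-40)·c + (100).
Set (-40)·c + (100) = -100  ⇒  (-40)·c = -200  ⇒  c = 5.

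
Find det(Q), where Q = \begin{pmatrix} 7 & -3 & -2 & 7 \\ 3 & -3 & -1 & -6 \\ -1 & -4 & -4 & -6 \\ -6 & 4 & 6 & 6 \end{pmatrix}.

1124

Expand along row 1:
  + (7) · M_11   where M_11 = det([-3 -1 -6; -4 -4 -6; 4 6 6]) = 12
  − (-3) · M_12   where M_12 = det([3 -1 -6; -1 -4 -6; -6 6 6]) = 174
  + (-2) · M_13   where M_13 = det([3 -3 -6; -1 -4 -6; -6 4 6]) = 42
  − (7) · M_14   where M_14 = det([3 -3 -1; -1 -4 -4; -6 4 6]) = -86
det = (+1)·(7)·(12) + (-1)·(-3)·(174) + (+1)·(-2)·(42) + (-1)·(7)·(-86) = 1124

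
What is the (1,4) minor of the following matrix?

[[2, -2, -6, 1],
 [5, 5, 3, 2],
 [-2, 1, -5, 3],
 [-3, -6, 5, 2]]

45

Delete row 1 and column 4; the remaining 3×3 submatrix is [5 5 3; -2 1 -5; -3 -6 5].
Its determinant is 45.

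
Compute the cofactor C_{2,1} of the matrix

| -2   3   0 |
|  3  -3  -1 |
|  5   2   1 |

-3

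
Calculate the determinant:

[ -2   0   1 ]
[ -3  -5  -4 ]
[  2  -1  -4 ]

Expand along row 1:
  + (-2) · |-5 -4; -1 -4| = (-2)·(20 − 4) = -32
  + 1 · |-3 -5; 2 -1| = 1·(3 − (-10)) = 13
Sum: (-32) + (13) = -19

-19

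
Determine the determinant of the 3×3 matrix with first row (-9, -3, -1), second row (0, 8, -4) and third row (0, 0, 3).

The determinant is -216.

The matrix is upper triangular, so the determinant is the product of the diagonal entries:
det = (-9) · (8) · (3) = -216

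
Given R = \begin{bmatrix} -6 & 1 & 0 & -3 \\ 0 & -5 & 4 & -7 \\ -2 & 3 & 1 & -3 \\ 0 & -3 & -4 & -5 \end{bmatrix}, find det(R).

Expand along column 1 (it has 2 zeros):
  + (-6) · M_11   where M_11 = det([-5 4 -7; 3 1 -3; -3 -4 -5]) = 244
  + (-2) · M_31   where M_31 = det([1 0 -3; -5 4 -7; -3 -4 -5]) = -144
det = (+1)·(-6)·(244) + (+1)·(-2)·(-144) = -1176

|R| = -1176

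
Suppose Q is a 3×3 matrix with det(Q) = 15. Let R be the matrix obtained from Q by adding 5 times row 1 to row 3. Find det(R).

|R| = 15

Adding a multiple of one row to another leaves the determinant unchanged.
det(R) = (1)·(15) = 15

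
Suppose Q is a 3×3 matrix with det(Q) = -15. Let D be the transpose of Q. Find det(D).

det(D) = -15

det(Qᵀ) = det(Q).
det(D) = (1)·(-15) = -15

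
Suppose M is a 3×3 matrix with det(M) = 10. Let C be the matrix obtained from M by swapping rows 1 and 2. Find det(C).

-10

Swapping two rows multiplies the determinant by −1.
det(C) = (-1)·(10) = -10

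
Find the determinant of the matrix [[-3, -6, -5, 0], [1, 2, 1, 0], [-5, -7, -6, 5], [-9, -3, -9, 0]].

The determinant is 150.

Expand along column 4 (it has 3 zeros):
  − (5) · M_34   where M_34 = det([-3 -6 -5; 1 2 1; -9 -3 -9]) = -30
det = (-1)·(5)·(-30) = 150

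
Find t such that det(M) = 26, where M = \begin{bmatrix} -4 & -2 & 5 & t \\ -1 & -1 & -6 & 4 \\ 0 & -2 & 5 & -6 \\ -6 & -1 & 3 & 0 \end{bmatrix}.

t = -4

Expanding along the column containing t, det(M) is linear in t: det(M) = (-103)·t + (-386).
Set (-103)·t + (-386) = 26  ⇒  (-103)·t = 412  ⇒  t = -4.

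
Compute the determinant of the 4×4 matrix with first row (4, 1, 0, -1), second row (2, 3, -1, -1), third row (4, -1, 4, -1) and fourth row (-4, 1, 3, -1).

Expand along row 1 (it has 1 zero):
  + (4) · M_11   where M_11 = det([3 -1 -1; -1 4 -1; 1 3 -1]) = 6
  − (1) · M_12   where M_12 = det([2 -1 -1; 4 4 -1; -4 3 -1]) = -38
  − (-1) · M_14   where M_14 = det([2 3 -1; 4 -1 4; -4 1 3]) = -98
det = (+1)·(4)·(6) + (-1)·(1)·(-38) + (-1)·(-1)·(-98) = -36

-36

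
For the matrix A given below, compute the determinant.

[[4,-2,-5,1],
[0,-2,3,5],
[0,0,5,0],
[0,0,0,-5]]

The determinant is 200.

A is upper triangular, so det(A) is the product of the diagonal entries:
det = (4) · (-2) · (5) · (-5) = 200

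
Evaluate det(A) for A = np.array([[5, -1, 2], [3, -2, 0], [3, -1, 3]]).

Expand along column 3:
  + 2 · |3 -2; 3 -1| = 2·(-3 − (-6)) = 6
  + 3 · |5 -1; 3 -2| = 3·(-10 − (-3)) = -21
Sum: (6) + (-21) = -15

|A| = -15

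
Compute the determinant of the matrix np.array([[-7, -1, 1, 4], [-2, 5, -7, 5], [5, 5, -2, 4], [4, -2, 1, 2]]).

Expand along row 1:
  + (-7) · M_11   where M_11 = det([5 -7 5; 5 -2 4; -2 1 2]) = 91
  − (-1) · M_12   where M_12 = det([-2 -7 5; 5 -2 4; 4 1 2]) = 39
  + (1) · M_13   where M_13 = det([-2 5 5; 5 5 4; 4 -2 2]) = -156
  − (4) · M_14   where M_14 = det([-2 5 -7; 5 5 -2; 4 -2 1]) = 143
det = (+1)·(-7)·(91) + (-1)·(-1)·(39) + (+1)·(1)·(-156) + (-1)·(4)·(143) = -1326

The determinant is -1326.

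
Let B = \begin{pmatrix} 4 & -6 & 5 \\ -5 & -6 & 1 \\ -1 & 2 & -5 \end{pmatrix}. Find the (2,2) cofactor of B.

-15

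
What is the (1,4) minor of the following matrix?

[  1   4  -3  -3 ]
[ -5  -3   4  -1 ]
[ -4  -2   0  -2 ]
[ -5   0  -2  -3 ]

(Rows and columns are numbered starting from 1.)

The minor is -36.

Delete row 1 and column 4; the remaining 3×3 submatrix is [-5 -3 4; -4 -2 0; -5 0 -2].
Its determinant is -36.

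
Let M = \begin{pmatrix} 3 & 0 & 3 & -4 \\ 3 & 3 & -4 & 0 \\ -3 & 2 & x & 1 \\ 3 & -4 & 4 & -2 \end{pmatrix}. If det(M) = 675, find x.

Expanding along the column containing x, det(M) is linear in x: det(M) = (66)·x + (81).
Set (66)·x + (81) = 675  ⇒  (66)·x = 594  ⇒  x = 9.

x = 9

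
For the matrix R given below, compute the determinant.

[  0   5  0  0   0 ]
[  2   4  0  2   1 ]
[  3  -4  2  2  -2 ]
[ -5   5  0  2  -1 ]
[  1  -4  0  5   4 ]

Expand along row 1 (it has 4 zeros):
  − (5) · M_12   where M_12 = det([2 0 2 1; 3 2 2 -2; -5 0 2 -1; 1 0 5 4]) = 74
det = (-1)·(5)·(74) = -370

-370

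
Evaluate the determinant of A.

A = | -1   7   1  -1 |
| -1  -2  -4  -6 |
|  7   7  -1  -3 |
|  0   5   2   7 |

Expand along row 4 (it has 1 zero):
  + (5) · M_42   where M_42 = det([-1 1 -1; -1 -4 -6; 7 -1 -3]) = -80
  − (2) · M_43   where M_43 = det([-1 7 -1; -1 -2 -6; 7 7 -3]) = -370
  + (7) · M_44   where M_44 = det([-1 7 1; -1 -2 -4; 7 7 -1]) = -226
det = (+1)·(5)·(-80) + (-1)·(2)·(-370) + (+1)·(7)·(-226) = -1242

det(A) = -1242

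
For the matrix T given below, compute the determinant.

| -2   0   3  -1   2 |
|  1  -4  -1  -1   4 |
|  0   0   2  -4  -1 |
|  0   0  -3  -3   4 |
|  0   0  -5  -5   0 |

T is block upper-triangular with a 2×2 block and a 3×3 block on the diagonal, so its determinant equals the product of the determinants of the diagonal blocks.
det of the 2×2 block = 8
det of the 3×3 block = 120
det = (8)·(120) = 960

The determinant is 960.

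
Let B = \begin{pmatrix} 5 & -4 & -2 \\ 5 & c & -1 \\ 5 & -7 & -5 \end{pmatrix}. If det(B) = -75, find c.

Expanding along the row containing c, det(B) is linear in c: det(B) = (-15)·c + (-45).
Set (-15)·c + (-45) = -75  ⇒  (-15)·c = -30  ⇒  c = 2.

c = 2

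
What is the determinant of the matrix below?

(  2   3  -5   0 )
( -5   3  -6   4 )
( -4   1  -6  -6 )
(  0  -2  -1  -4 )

Expand along row 1 (it has 1 zero):
  + (2) · M_11   where M_11 = det([3 -6 4; 1 -6 -6; -2 -1 -4]) = -94
  − (3) · M_12   where M_12 = det([-5 -6 4; -4 -6 -6; 0 -1 -4]) = 22
  + (-5) · M_13   where M_13 = det([-5 3 4; -4 1 -6; 0 -2 -4]) = 64
det = (+1)·(2)·(-94) + (-1)·(3)·(22) + (+1)·(-5)·(64) = -574

The determinant is -574.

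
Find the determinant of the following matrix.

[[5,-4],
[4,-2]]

det = 5·(-2) − (-4)·4 = -10 − (-16) = 6

The determinant is 6.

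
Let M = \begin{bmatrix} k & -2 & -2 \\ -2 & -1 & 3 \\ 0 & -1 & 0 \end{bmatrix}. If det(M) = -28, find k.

-8

Expanding along the row containing k, det(M) is linear in k: det(M) = (3)·k + (-4).
Set (3)·k + (-4) = -28  ⇒  (3)·k = -24  ⇒  k = -8.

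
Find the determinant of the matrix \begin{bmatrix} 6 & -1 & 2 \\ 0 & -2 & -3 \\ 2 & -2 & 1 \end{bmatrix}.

Expand along column 1:
  + 6 · |-2 -3; -2 1| = 6·(-2 − 6) = -48
  + 2 · |-1 2; -2 -3| = 2·(3 − (-4)) = 14
Sum: (-48) + (14) = -34

The determinant is -34.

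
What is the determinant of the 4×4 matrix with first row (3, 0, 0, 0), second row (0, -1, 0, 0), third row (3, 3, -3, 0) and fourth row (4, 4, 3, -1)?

The determinant is -9.

The matrix is lower triangular, so the determinant is the product of the diagonal entries:
det = (3) · (-1) · (-3) · (-1) = -9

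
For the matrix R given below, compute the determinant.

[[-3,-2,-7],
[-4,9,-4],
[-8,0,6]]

Expand along column 2:
  − (-2) · |-4 -4; -8 6| = −(-2)·(-24 − 32) = -112
  + 9 · |-3 -7; -8 6| = 9·(-18 − 56) = -666
Sum: (-112) + (-666) = -778

|R| = -778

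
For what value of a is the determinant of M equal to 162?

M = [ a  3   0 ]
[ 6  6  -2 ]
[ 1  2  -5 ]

Expanding along the column containing a, det(M) is linear in a: det(M) = (-26)·a + (84).
Set (-26)·a + (84) = 162  ⇒  (-26)·a = 78  ⇒  a = -3.

-3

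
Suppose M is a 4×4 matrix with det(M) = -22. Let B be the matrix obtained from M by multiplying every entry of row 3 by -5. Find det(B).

The determinant is 110.

Scaling one row by -5 multiplies the determinant by -5.
det(B) = (-5)·(-22) = 110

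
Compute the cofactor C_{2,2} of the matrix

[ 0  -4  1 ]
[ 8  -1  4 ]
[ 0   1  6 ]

0

Delete row 2 and column 2; the remaining 2×2 submatrix is [0 1; 0 6].
Its determinant is 0·6 − 1·0 = 0.
The cofactor carries sign (−1)^(2+2) = +1, so C_{2,2} = +(0) = 0.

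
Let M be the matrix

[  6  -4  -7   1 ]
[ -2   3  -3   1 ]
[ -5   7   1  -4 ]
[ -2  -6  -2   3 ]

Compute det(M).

Expand along row 1:
  + (6) · M_11   where M_11 = det([3 -3 1; 7 1 -4; -6 -2 3]) = -32
  − (-4) · M_12   where M_12 = det([-2 -3 1; -5 1 -4; -2 -2 3]) = -47
  + (-7) · M_13   where M_13 = det([-2 3 1; -5 7 -4; -2 -6 3]) = 119
  − (1) · M_14   where M_14 = det([-2 3 -3; -5 7 1; -2 -6 -2]) = -152
det = (+1)·(6)·(-32) + (-1)·(-4)·(-47) + (+1)·(-7)·(119) + (-1)·(1)·(-152) = -1061

|M| = -1061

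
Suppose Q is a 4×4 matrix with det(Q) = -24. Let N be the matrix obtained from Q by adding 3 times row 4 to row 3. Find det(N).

Adding a multiple of one row to another leaves the determinant unchanged.
det(N) = (1)·(-24) = -24

|N| = -24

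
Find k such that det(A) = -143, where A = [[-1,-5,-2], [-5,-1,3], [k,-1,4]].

Expanding along the column containing k, det(A) is linear in k: det(A) = (-17)·k + (-109).
Set (-17)·k + (-109) = -143  ⇒  (-17)·k = -34  ⇒  k = 2.

2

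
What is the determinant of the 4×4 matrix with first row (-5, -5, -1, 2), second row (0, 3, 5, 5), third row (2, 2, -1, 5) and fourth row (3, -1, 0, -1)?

The determinant is 672.

Expand along row 2 (it has 1 zero):
  + (3) · M_22   where M_22 = det([-5 -1 2; 2 -1 5; 3 0 -1]) = -16
  − (5) · M_23   where M_23 = det([-5 -5 2; 2 2 5; 3 -1 -1]) = -116
  + (5) · M_24   where M_24 = det([-5 -5 -1; 2 2 -1; 3 -1 0]) = 28
det = (+1)·(3)·(-16) + (-1)·(5)·(-116) + (+1)·(5)·(28) = 672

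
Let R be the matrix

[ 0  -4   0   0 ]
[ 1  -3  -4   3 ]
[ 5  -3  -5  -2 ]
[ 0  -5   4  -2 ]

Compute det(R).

The determinant is 152.

Expand along row 1 (it has 3 zeros):
  − (-4) · M_12   where M_12 = det([1 -4 3; 5 -5 -2; 0 4 -2]) = 38
det = (-1)·(-4)·(38) = 152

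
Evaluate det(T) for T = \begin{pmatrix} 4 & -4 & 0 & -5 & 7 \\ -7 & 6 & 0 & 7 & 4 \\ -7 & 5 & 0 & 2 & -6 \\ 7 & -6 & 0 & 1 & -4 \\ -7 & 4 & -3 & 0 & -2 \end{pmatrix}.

Expand along column 3 (it has 4 zeros):
  + (-3) · M_53   where M_53 = det([4 -4 -5 7; -7 6 7 4; -7 5 2 -6; 7 -6 1 -4]) = -840
det = (+1)·(-3)·(-840) = 2520

|T| = 2520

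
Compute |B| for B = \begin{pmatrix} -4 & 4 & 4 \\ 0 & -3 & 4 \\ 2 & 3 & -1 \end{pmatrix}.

The determinant is 92.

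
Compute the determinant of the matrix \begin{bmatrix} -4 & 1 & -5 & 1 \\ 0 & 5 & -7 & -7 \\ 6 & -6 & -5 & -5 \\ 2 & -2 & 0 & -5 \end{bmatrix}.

Expand along row 2 (it has 1 zero):
  + (5) · M_22   where M_22 = det([-4 -5 1; 6 -5 -5; 2 0 -5]) = -190
  − (-7) · M_23   where M_23 = det([-4 1 1; 6 -6 -5; 2 -2 -5]) = -60
  + (-7) · M_24   where M_24 = det([-4 1 -5; 6 -6 -5; 2 -2 0]) = 30
det = (+1)·(5)·(-190) + (-1)·(-7)·(-60) + (+1)·(-7)·(30) = -1580

The determinant is -1580.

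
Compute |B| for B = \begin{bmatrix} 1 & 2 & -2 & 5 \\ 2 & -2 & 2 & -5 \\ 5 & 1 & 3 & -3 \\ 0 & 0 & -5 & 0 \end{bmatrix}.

165

Expand along row 4 (it has 3 zeros):
  − (-5) · M_43   where M_43 = det([1 2 5; 2 -2 -5; 5 1 -3]) = 33
det = (-1)·(-5)·(33) = 165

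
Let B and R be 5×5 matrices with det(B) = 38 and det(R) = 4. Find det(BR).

det(BR) = det(B)·det(R) = (38)·(4) = 152

152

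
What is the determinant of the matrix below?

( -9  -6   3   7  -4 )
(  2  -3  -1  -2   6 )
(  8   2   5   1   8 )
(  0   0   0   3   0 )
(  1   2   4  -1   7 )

Expand along row 4 (it has 4 zeros):
  + (3) · M_44   where M_44 = det([-9 -6 3 -4; 2 -3 -1 6; 8 2 5 8; 1 2 4 7]) = 2427
det = (+1)·(3)·(2427) = 7281

7281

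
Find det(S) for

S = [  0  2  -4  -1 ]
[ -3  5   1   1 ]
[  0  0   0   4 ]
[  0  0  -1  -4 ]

S is block upper-triangular with a 2×2 block and a 2×2 block on the diagonal, so its determinant equals the product of the determinants of the diagonal blocks.
det of the 2×2 block = 6
det of the 2×2 block = 4
det = (6)·(4) = 24

The determinant is 24.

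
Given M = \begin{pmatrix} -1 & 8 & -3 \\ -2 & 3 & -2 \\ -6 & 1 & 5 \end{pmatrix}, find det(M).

|M| = 111

Expand along row 1:
  + (-1) · |3 -2; 1 5| = (-1)·(15 − (-2)) = -17
  − 8 · |-2 -2; -6 5| = −8·(-10 − 12) = 176
  + (-3) · |-2 3; -6 1| = (-3)·(-2 − (-18)) = -48
Sum: (-17) + (176) + (-48) = 111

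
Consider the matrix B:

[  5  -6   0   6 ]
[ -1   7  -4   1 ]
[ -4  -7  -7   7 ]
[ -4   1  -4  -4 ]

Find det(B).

The determinant is 2141.

Expand along row 1 (it has 1 zero):
  + (5) · M_11   where M_11 = det([7 -4 1; -7 -7 7; 1 -4 -4]) = 511
  − (-6) · M_12   where M_12 = det([-1 -4 1; -4 -7 7; -4 -4 -4]) = 108
  − (6) · M_14   where M_14 = det([-1 7 -4; -4 -7 -7; -4 1 -4]) = 177
det = (+1)·(5)·(511) + (-1)·(-6)·(108) + (-1)·(6)·(177) = 2141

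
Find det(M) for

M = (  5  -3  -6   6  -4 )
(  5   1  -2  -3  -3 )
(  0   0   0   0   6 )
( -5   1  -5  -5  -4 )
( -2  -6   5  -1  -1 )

20100

Expand along row 3 (it has 4 zeros):
  + (6) · M_35   where M_35 = det([5 -3 -6 6; 5 1 -2 -3; -5 1 -5 -5; -2 -6 5 -1]) = 3350
det = (+1)·(6)·(3350) = 20100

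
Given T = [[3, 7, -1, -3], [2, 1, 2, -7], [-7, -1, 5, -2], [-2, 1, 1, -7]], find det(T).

1077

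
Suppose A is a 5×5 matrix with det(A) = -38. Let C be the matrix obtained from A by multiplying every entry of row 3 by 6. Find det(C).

|C| = -228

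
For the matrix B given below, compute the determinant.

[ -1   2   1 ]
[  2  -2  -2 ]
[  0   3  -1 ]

Expand along row 3:
  − 3 · |-1 1; 2 -2| = −3·(2 − 2) = 0
  + (-1) · |-1 2; 2 -2| = (-1)·(2 − 4) = 2
Sum: (0) + (2) = 2

The determinant is 2.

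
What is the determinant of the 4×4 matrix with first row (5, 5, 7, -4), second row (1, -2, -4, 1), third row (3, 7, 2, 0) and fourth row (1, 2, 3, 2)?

465

Expand along row 3 (it has 1 zero):
  + (3) · M_31   where M_31 = det([5 7 -4; -2 -4 1; 2 3 2]) = -21
  − (7) · M_32   where M_32 = det([5 7 -4; 1 -4 1; 1 3 2]) = -90
  + (2) · M_33   where M_33 = det([5 5 -4; 1 -2 1; 1 2 2]) = -51
det = (+1)·(3)·(-21) + (-1)·(7)·(-90) + (+1)·(2)·(-51) = 465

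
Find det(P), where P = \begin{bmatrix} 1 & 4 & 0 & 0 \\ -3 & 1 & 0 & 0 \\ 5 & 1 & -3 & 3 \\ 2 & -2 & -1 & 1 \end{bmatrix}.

|P| = 0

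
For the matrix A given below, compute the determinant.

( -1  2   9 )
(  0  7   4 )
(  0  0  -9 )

A is upper triangular, so det(A) is the product of the diagonal entries:
det = (-1) · (7) · (-9) = 63

det(A) = 63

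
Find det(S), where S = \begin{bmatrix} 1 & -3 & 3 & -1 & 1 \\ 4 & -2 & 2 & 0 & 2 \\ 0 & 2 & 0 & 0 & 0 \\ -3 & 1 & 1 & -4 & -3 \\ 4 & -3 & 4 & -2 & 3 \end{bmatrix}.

det(S) = -84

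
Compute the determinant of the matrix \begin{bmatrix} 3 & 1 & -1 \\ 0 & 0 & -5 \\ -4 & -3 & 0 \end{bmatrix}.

-25

Expand along row 2:
  − (-5) · |3 1; -4 -3| = −(-5)·(-9 − (-4)) = -25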